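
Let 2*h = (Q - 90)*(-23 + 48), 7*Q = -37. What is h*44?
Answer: -366850/7 ≈ -52407.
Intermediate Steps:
Q = -37/7 (Q = (⅐)*(-37) = -37/7 ≈ -5.2857)
h = -16675/14 (h = ((-37/7 - 90)*(-23 + 48))/2 = (-667/7*25)/2 = (½)*(-16675/7) = -16675/14 ≈ -1191.1)
h*44 = -16675/14*44 = -366850/7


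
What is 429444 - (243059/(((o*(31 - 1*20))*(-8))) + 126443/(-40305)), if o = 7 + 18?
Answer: 7617860718319/17734200 ≈ 4.2956e+5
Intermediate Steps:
o = 25
429444 - (243059/(((o*(31 - 1*20))*(-8))) + 126443/(-40305)) = 429444 - (243059/(((25*(31 - 1*20))*(-8))) + 126443/(-40305)) = 429444 - (243059/(((25*(31 - 20))*(-8))) + 126443*(-1/40305)) = 429444 - (243059/(((25*11)*(-8))) - 126443/40305) = 429444 - (243059/((275*(-8))) - 126443/40305) = 429444 - (243059/(-2200) - 126443/40305) = 429444 - (243059*(-1/2200) - 126443/40305) = 429444 - (-243059/2200 - 126443/40305) = 429444 - 1*(-2014933519/17734200) = 429444 + 2014933519/17734200 = 7617860718319/17734200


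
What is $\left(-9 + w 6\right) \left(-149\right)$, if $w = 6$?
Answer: $-4023$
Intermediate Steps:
$\left(-9 + w 6\right) \left(-149\right) = \left(-9 + 6 \cdot 6\right) \left(-149\right) = \left(-9 + 36\right) \left(-149\right) = 27 \left(-149\right) = -4023$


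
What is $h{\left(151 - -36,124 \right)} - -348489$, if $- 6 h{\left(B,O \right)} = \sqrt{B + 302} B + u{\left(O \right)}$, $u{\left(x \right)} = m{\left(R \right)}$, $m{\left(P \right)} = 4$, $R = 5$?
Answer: $\frac{1045465}{3} - \frac{187 \sqrt{489}}{6} \approx 3.478 \cdot 10^{5}$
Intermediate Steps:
$u{\left(x \right)} = 4$
$h{\left(B,O \right)} = - \frac{2}{3} - \frac{B \sqrt{302 + B}}{6}$ ($h{\left(B,O \right)} = - \frac{\sqrt{B + 302} B + 4}{6} = - \frac{\sqrt{302 + B} B + 4}{6} = - \frac{B \sqrt{302 + B} + 4}{6} = - \frac{4 + B \sqrt{302 + B}}{6} = - \frac{2}{3} - \frac{B \sqrt{302 + B}}{6}$)
$h{\left(151 - -36,124 \right)} - -348489 = \left(- \frac{2}{3} - \frac{\left(151 - -36\right) \sqrt{302 + \left(151 - -36\right)}}{6}\right) - -348489 = \left(- \frac{2}{3} - \frac{\left(151 + 36\right) \sqrt{302 + \left(151 + 36\right)}}{6}\right) + 348489 = \left(- \frac{2}{3} - \frac{187 \sqrt{302 + 187}}{6}\right) + 348489 = \left(- \frac{2}{3} - \frac{187 \sqrt{489}}{6}\right) + 348489 = \frac{1045465}{3} - \frac{187 \sqrt{489}}{6}$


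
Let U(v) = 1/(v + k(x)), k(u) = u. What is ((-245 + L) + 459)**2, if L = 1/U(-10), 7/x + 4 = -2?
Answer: 1481089/36 ≈ 41141.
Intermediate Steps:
x = -7/6 (x = 7/(-4 - 2) = 7/(-6) = 7*(-1/6) = -7/6 ≈ -1.1667)
U(v) = 1/(-7/6 + v) (U(v) = 1/(v - 7/6) = 1/(-7/6 + v))
L = -67/6 (L = 1/(6/(-7 + 6*(-10))) = 1/(6/(-7 - 60)) = 1/(6/(-67)) = 1/(6*(-1/67)) = 1/(-6/67) = -67/6 ≈ -11.167)
((-245 + L) + 459)**2 = ((-245 - 67/6) + 459)**2 = (-1537/6 + 459)**2 = (1217/6)**2 = 1481089/36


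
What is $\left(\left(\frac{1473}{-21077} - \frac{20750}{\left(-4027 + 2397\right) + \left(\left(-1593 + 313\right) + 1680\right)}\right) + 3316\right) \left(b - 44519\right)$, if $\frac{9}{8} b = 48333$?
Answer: $- \frac{5763005017144}{1111059} \approx -5.1869 \cdot 10^{6}$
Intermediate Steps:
$b = \frac{128888}{3}$ ($b = \frac{8}{9} \cdot 48333 = \frac{128888}{3} \approx 42963.0$)
$\left(\left(\frac{1473}{-21077} - \frac{20750}{\left(-4027 + 2397\right) + \left(\left(-1593 + 313\right) + 1680\right)}\right) + 3316\right) \left(b - 44519\right) = \left(\left(\frac{1473}{-21077} - \frac{20750}{\left(-4027 + 2397\right) + \left(\left(-1593 + 313\right) + 1680\right)}\right) + 3316\right) \left(\frac{128888}{3} - 44519\right) = \left(\left(1473 \left(- \frac{1}{21077}\right) - \frac{20750}{-1630 + \left(-1280 + 1680\right)}\right) + 3316\right) \left(- \frac{4669}{3}\right) = \left(\left(- \frac{1473}{21077} - \frac{20750}{-1630 + 400}\right) + 3316\right) \left(- \frac{4669}{3}\right) = \left(\left(- \frac{1473}{21077} - \frac{20750}{-1230}\right) + 3316\right) \left(- \frac{4669}{3}\right) = \left(\left(- \frac{1473}{21077} - - \frac{2075}{123}\right) + 3316\right) \left(- \frac{4669}{3}\right) = \left(\left(- \frac{1473}{21077} + \frac{2075}{123}\right) + 3316\right) \left(- \frac{4669}{3}\right) = \left(\frac{43553596}{2592471} + 3316\right) \left(- \frac{4669}{3}\right) = \frac{8640187432}{2592471} \left(- \frac{4669}{3}\right) = - \frac{5763005017144}{1111059}$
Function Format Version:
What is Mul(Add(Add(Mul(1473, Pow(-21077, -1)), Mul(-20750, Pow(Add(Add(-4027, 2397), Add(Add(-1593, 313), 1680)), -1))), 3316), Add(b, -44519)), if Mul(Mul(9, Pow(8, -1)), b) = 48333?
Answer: Rational(-5763005017144, 1111059) ≈ -5.1869e+6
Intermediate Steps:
b = Rational(128888, 3) (b = Mul(Rational(8, 9), 48333) = Rational(128888, 3) ≈ 42963.)
Mul(Add(Add(Mul(1473, Pow(-21077, -1)), Mul(-20750, Pow(Add(Add(-4027, 2397), Add(Add(-1593, 313), 1680)), -1))), 3316), Add(b, -44519)) = Mul(Add(Add(Mul(1473, Pow(-21077, -1)), Mul(-20750, Pow(Add(Add(-4027, 2397), Add(Add(-1593, 313), 1680)), -1))), 3316), Add(Rational(128888, 3), -44519)) = Mul(Add(Add(Mul(1473, Rational(-1, 21077)), Mul(-20750, Pow(Add(-1630, Add(-1280, 1680)), -1))), 3316), Rational(-4669, 3)) = Mul(Add(Add(Rational(-1473, 21077), Mul(-20750, Pow(Add(-1630, 400), -1))), 3316), Rational(-4669, 3)) = Mul(Add(Add(Rational(-1473, 21077), Mul(-20750, Pow(-1230, -1))), 3316), Rational(-4669, 3)) = Mul(Add(Add(Rational(-1473, 21077), Mul(-20750, Rational(-1, 1230))), 3316), Rational(-4669, 3)) = Mul(Add(Add(Rational(-1473, 21077), Rational(2075, 123)), 3316), Rational(-4669, 3)) = Mul(Add(Rational(43553596, 2592471), 3316), Rational(-4669, 3)) = Mul(Rational(8640187432, 2592471), Rational(-4669, 3)) = Rational(-5763005017144, 1111059)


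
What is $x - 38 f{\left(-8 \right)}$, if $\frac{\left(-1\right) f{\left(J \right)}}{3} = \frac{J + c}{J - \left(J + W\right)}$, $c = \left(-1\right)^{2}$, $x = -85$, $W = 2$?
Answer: $314$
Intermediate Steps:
$c = 1$
$f{\left(J \right)} = \frac{3}{2} + \frac{3 J}{2}$ ($f{\left(J \right)} = - 3 \frac{J + 1}{J - \left(J + 2\right)} = - 3 \frac{1 + J}{J - \left(2 + J\right)} = - 3 \frac{1 + J}{-2} = - 3 \left(1 + J\right) \left(- \frac{1}{2}\right) = - 3 \left(- \frac{1}{2} - \frac{J}{2}\right) = \frac{3}{2} + \frac{3 J}{2}$)
$x - 38 f{\left(-8 \right)} = -85 - 38 \left(\frac{3}{2} + \frac{3}{2} \left(-8\right)\right) = -85 - 38 \left(\frac{3}{2} - 12\right) = -85 - -399 = -85 + 399 = 314$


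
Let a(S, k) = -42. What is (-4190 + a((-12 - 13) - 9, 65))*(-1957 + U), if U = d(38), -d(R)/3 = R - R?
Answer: 8282024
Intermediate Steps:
d(R) = 0 (d(R) = -3*(R - R) = -3*0 = 0)
U = 0
(-4190 + a((-12 - 13) - 9, 65))*(-1957 + U) = (-4190 - 42)*(-1957 + 0) = -4232*(-1957) = 8282024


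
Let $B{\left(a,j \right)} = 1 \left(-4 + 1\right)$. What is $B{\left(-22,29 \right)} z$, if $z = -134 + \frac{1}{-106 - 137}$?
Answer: $\frac{32563}{81} \approx 402.01$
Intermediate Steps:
$B{\left(a,j \right)} = -3$ ($B{\left(a,j \right)} = 1 \left(-3\right) = -3$)
$z = - \frac{32563}{243}$ ($z = -134 + \frac{1}{-243} = -134 - \frac{1}{243} = - \frac{32563}{243} \approx -134.0$)
$B{\left(-22,29 \right)} z = \left(-3\right) \left(- \frac{32563}{243}\right) = \frac{32563}{81}$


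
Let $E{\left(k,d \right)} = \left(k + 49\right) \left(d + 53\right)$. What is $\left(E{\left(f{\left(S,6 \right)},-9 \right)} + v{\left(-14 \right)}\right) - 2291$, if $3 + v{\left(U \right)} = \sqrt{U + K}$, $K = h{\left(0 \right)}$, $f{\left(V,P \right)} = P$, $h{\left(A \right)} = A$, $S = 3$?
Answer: $126 + i \sqrt{14} \approx 126.0 + 3.7417 i$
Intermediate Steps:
$K = 0$
$v{\left(U \right)} = -3 + \sqrt{U}$ ($v{\left(U \right)} = -3 + \sqrt{U + 0} = -3 + \sqrt{U}$)
$E{\left(k,d \right)} = \left(49 + k\right) \left(53 + d\right)$
$\left(E{\left(f{\left(S,6 \right)},-9 \right)} + v{\left(-14 \right)}\right) - 2291 = \left(\left(2597 + 49 \left(-9\right) + 53 \cdot 6 - 54\right) - \left(3 - \sqrt{-14}\right)\right) - 2291 = \left(\left(2597 - 441 + 318 - 54\right) - \left(3 - i \sqrt{14}\right)\right) - 2291 = \left(2420 - \left(3 - i \sqrt{14}\right)\right) - 2291 = \left(2417 + i \sqrt{14}\right) - 2291 = 126 + i \sqrt{14}$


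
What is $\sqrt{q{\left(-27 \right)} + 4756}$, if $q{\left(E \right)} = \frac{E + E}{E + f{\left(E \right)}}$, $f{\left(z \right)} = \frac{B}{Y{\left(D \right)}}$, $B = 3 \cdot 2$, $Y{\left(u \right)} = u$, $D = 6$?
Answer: $\frac{\sqrt{804115}}{13} \approx 68.979$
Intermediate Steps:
$B = 6$
$f{\left(z \right)} = 1$ ($f{\left(z \right)} = \frac{6}{6} = 6 \cdot \frac{1}{6} = 1$)
$q{\left(E \right)} = \frac{2 E}{1 + E}$ ($q{\left(E \right)} = \frac{E + E}{E + 1} = \frac{2 E}{1 + E}$)
$\sqrt{q{\left(-27 \right)} + 4756} = \sqrt{2 \left(-27\right) \frac{1}{1 - 27} + 4756} = \sqrt{2 \left(-27\right) \frac{1}{-26} + 4756} = \sqrt{2 \left(-27\right) \left(- \frac{1}{26}\right) + 4756} = \sqrt{\frac{27}{13} + 4756} = \sqrt{\frac{61855}{13}} = \frac{\sqrt{804115}}{13}$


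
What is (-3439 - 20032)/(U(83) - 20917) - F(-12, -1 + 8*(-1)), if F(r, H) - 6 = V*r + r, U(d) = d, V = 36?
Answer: 9148763/20834 ≈ 439.13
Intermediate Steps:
F(r, H) = 6 + 37*r (F(r, H) = 6 + (36*r + r) = 6 + 37*r)
(-3439 - 20032)/(U(83) - 20917) - F(-12, -1 + 8*(-1)) = (-3439 - 20032)/(83 - 20917) - (6 + 37*(-12)) = -23471/(-20834) - (6 - 444) = -23471*(-1/20834) - 1*(-438) = 23471/20834 + 438 = 9148763/20834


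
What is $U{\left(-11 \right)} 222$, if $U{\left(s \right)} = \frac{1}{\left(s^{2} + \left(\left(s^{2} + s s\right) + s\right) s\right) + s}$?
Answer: $- \frac{222}{2431} \approx -0.09132$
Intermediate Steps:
$U{\left(s \right)} = \frac{1}{s + s^{2} + s \left(s + 2 s^{2}\right)}$ ($U{\left(s \right)} = \frac{1}{\left(s^{2} + \left(\left(s^{2} + s^{2}\right) + s\right) s\right) + s} = \frac{1}{\left(s^{2} + \left(2 s^{2} + s\right) s\right) + s} = \frac{1}{\left(s^{2} + \left(s + 2 s^{2}\right) s\right) + s} = \frac{1}{\left(s^{2} + s \left(s + 2 s^{2}\right)\right) + s} = \frac{1}{s + s^{2} + s \left(s + 2 s^{2}\right)}$)
$U{\left(-11 \right)} 222 = \frac{1}{\left(-11\right) \left(1 + 2 \left(-11\right) + 2 \left(-11\right)^{2}\right)} 222 = - \frac{1}{11 \left(1 - 22 + 2 \cdot 121\right)} 222 = - \frac{1}{11 \left(1 - 22 + 242\right)} 222 = - \frac{1}{11 \cdot 221} \cdot 222 = \left(- \frac{1}{11}\right) \frac{1}{221} \cdot 222 = \left(- \frac{1}{2431}\right) 222 = - \frac{222}{2431}$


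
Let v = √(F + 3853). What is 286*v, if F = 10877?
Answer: 286*√14730 ≈ 34711.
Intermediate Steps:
v = √14730 (v = √(10877 + 3853) = √14730 ≈ 121.37)
286*v = 286*√14730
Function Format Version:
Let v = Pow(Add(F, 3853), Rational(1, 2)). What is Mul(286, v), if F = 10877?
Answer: Mul(286, Pow(14730, Rational(1, 2))) ≈ 34711.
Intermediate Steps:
v = Pow(14730, Rational(1, 2)) (v = Pow(Add(10877, 3853), Rational(1, 2)) = Pow(14730, Rational(1, 2)) ≈ 121.37)
Mul(286, v) = Mul(286, Pow(14730, Rational(1, 2)))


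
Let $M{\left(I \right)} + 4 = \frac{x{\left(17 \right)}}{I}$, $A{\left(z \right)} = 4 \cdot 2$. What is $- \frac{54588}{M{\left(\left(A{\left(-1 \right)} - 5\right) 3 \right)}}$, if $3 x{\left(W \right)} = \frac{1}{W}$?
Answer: $\frac{25055892}{1835} \approx 13654.0$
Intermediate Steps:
$A{\left(z \right)} = 8$
$x{\left(W \right)} = \frac{1}{3 W}$
$M{\left(I \right)} = -4 + \frac{1}{51 I}$ ($M{\left(I \right)} = -4 + \frac{\frac{1}{3} \cdot \frac{1}{17}}{I} = -4 + \frac{1}{51 I}$)
$- \frac{54588}{M{\left(\left(A{\left(-1 \right)} - 5\right) 3 \right)}} = - \frac{54588}{-4 + \frac{1}{51 \left(8 - 5\right) 3}} = - \frac{54588}{-4 + \frac{1}{51 \cdot 3 \cdot 3}} = - \frac{54588}{-4 + \frac{1}{51 \cdot 9}} = - \frac{54588}{-4 + \frac{1}{51} \cdot \frac{1}{9}} = - \frac{54588}{-4 + \frac{1}{459}} = - \frac{54588}{- \frac{1835}{459}} = \left(-54588\right) \left(- \frac{459}{1835}\right) = \frac{25055892}{1835}$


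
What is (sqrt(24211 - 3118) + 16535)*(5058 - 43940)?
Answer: -642913870 - 38882*sqrt(21093) ≈ -6.4856e+8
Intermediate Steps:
(sqrt(24211 - 3118) + 16535)*(5058 - 43940) = (sqrt(21093) + 16535)*(-38882) = (16535 + sqrt(21093))*(-38882) = -642913870 - 38882*sqrt(21093)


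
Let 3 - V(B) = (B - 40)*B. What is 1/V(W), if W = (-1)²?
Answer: 1/42 ≈ 0.023810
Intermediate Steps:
W = 1
V(B) = 3 - B*(-40 + B) (V(B) = 3 - (B - 40)*B = 3 - (-40 + B)*B = 3 - B*(-40 + B))
1/V(W) = 1/(3 - 1*1² + 40*1) = 1/(3 - 1*1 + 40) = 1/(3 - 1 + 40) = 1/42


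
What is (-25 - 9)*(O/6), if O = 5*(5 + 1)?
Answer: -170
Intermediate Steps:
O = 30 (O = 5*6 = 30)
(-25 - 9)*(O/6) = (-25 - 9)*(30/6) = -1020/6 = -34*5 = -170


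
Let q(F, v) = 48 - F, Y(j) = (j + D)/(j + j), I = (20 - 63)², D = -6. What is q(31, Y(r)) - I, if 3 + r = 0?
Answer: -1832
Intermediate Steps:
r = -3 (r = -3 + 0 = -3)
I = 1849 (I = (-43)² = 1849)
Y(j) = (-6 + j)/(2*j) (Y(j) = (j - 6)/(j + j) = (-6 + j)/((2*j)) = (-6 + j)*(1/(2*j)) = (-6 + j)/(2*j))
q(31, Y(r)) - I = (48 - 1*31) - 1*1849 = (48 - 31) - 1849 = 17 - 1849 = -1832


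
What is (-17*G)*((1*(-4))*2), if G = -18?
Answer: -2448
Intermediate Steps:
(-17*G)*((1*(-4))*2) = (-17*(-18))*((1*(-4))*2) = 306*(-4*2) = 306*(-8) = -2448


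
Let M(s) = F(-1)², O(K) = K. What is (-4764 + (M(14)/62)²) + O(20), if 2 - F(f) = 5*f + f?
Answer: -4557960/961 ≈ -4742.9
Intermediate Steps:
F(f) = 2 - 6*f (F(f) = 2 - (5*f + f) = 2 - 6*f)
M(s) = 64 (M(s) = (2 - 6*(-1))² = (2 + 6)² = 8² = 64)
(-4764 + (M(14)/62)²) + O(20) = (-4764 + (64/62)²) + 20 = (-4764 + (64*(1/62))²) + 20 = (-4764 + (32/31)²) + 20 = (-4764 + 1024/961) + 20 = -4577180/961 + 20 = -4557960/961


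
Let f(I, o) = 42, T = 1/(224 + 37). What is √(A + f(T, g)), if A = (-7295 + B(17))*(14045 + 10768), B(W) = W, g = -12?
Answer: 2*I*√45147243 ≈ 13438.0*I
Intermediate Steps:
T = 1/261 ≈ 0.0038314
A = -180589014 (A = (-7295 + 17)*(14045 + 10768) = -7278*24813 = -180589014)
√(A + f(T, g)) = √(-180589014 + 42) = √(-180588972) = 2*I*√45147243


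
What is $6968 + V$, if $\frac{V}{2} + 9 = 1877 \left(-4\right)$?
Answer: $-8066$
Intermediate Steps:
$V = -15034$ ($V = -18 + 2 \cdot 1877 \left(-4\right) = -18 + 2 \left(-7508\right) = -18 - 15016 = -15034$)
$6968 + V = 6968 - 15034 = -8066$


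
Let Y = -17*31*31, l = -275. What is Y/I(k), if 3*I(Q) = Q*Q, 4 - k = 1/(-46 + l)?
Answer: -5050142451/1651225 ≈ -3058.4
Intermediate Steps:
k = 1285/321 (k = 4 - 1/(-46 - 275) = 4 - 1/(-321) = 4 - 1*(-1/321) = 4 + 1/321 = 1285/321 ≈ 4.0031)
I(Q) = Q²/3 (I(Q) = (Q*Q)/3 = Q²/3)
Y = -16337 (Y = -527*31 = -16337)
Y/I(k) = -16337/((1285/321)²/3) = -16337/((⅓)*(1651225/103041)) = -16337/1651225/309123 = -16337*309123/1651225 = -5050142451/1651225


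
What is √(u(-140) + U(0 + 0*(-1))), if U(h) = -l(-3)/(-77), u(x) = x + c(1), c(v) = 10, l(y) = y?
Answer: I*√771001/77 ≈ 11.403*I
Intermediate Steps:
u(x) = 10 + x (u(x) = x + 10 = 10 + x)
U(h) = -3/77 (U(h) = -1*(-3)/(-77) = 3*(-1/77) = -3/77)
√(u(-140) + U(0 + 0*(-1))) = √((10 - 140) - 3/77) = √(-130 - 3/77) = √(-10013/77) = I*√771001/77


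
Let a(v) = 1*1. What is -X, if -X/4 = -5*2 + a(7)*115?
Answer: 420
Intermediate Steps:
a(v) = 1
X = -420 (X = -4*(-5*2 + 1*115) = -4*(-10 + 115) = -4*105 = -420)
-X = -1*(-420) = 420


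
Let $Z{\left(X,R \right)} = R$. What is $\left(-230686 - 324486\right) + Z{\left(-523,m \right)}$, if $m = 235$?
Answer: $-554937$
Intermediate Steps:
$\left(-230686 - 324486\right) + Z{\left(-523,m \right)} = \left(-230686 - 324486\right) + 235 = -555172 + 235 = -554937$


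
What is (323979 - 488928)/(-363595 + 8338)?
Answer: 54983/118419 ≈ 0.46431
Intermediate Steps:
(323979 - 488928)/(-363595 + 8338) = -164949/(-355257) = -164949*(-1/355257) = 54983/118419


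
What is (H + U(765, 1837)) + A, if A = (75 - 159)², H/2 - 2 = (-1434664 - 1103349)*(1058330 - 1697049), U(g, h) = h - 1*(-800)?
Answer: 3242154260391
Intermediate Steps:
U(g, h) = 800 + h (U(g, h) = h + 800 = 800 + h)
H = 3242154250698 (H = 4 + 2*((-1434664 - 1103349)*(1058330 - 1697049)) = 4 + 2*(-2538013*(-638719)) = 4 + 2*1621077125347 = 4 + 3242154250694 = 3242154250698)
A = 7056 (A = (-84)² = 7056)
(H + U(765, 1837)) + A = (3242154250698 + (800 + 1837)) + 7056 = (3242154250698 + 2637) + 7056 = 3242154253335 + 7056 = 3242154260391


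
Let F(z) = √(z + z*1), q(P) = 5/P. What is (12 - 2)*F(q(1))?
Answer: 10*√10 ≈ 31.623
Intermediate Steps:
F(z) = √2*√z (F(z) = √(z + z) = √(2*z) = √2*√z)
(12 - 2)*F(q(1)) = (12 - 2)*(√2*√(5/1)) = 10*(√2*√(5*1)) = 10*(√2*√5) = 10*√10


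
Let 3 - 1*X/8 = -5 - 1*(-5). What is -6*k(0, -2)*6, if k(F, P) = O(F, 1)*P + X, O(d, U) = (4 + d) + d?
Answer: -576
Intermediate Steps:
X = 24 (X = 24 - 8*(-5 - 1*(-5)) = 24 - 8*(-5 + 5) = 24 - 8*0 = 24 + 0 = 24)
O(d, U) = 4 + 2*d
k(F, P) = 24 + P*(4 + 2*F) (k(F, P) = (4 + 2*F)*P + 24 = P*(4 + 2*F) + 24 = 24 + P*(4 + 2*F))
-6*k(0, -2)*6 = -6*(24 + 2*(-2)*(2 + 0))*6 = -6*(24 + 2*(-2)*2)*6 = -6*(24 - 8)*6 = -6*16*6 = -96*6 = -576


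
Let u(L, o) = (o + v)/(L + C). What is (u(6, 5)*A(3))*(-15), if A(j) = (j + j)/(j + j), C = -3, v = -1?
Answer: -20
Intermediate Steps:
A(j) = 1 (A(j) = (2*j)/((2*j)) = (2*j)*(1/(2*j)) = 1)
u(L, o) = (-1 + o)/(-3 + L) (u(L, o) = (o - 1)/(L - 3) = (-1 + o)/(-3 + L))
(u(6, 5)*A(3))*(-15) = (((-1 + 5)/(-3 + 6))*1)*(-15) = ((4/3)*1)*(-15) = (4/3)*(-15) = -20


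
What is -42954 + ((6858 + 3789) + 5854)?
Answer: -26453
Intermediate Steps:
-42954 + ((6858 + 3789) + 5854) = -42954 + (10647 + 5854) = -42954 + 16501 = -26453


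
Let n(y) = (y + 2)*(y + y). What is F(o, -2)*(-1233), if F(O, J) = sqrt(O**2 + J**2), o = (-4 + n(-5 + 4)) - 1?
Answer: -1233*sqrt(53) ≈ -8976.4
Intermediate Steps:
n(y) = 2*y*(2 + y) (n(y) = (2 + y)*(2*y) = 2*y*(2 + y))
o = -7 (o = (-4 + 2*(-5 + 4)*(2 + (-5 + 4))) - 1 = (-4 + 2*(-1)*(2 - 1)) - 1 = (-4 + 2*(-1)*1) - 1 = (-4 - 2) - 1 = -6 - 1 = -7)
F(O, J) = sqrt(J**2 + O**2)
F(o, -2)*(-1233) = sqrt((-2)**2 + (-7)**2)*(-1233) = sqrt(4 + 49)*(-1233) = sqrt(53)*(-1233) = -1233*sqrt(53)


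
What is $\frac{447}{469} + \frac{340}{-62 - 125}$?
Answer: $- \frac{4463}{5159} \approx -0.86509$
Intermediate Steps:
$\frac{447}{469} + \frac{340}{-62 - 125} = 447 \cdot \frac{1}{469} + \frac{340}{-187} = \frac{447}{469} + 340 \left(- \frac{1}{187}\right) = \frac{447}{469} - \frac{20}{11} = - \frac{4463}{5159}$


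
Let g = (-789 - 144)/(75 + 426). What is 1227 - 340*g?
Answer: 310649/167 ≈ 1860.2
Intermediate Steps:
g = -311/167 (g = -933/501 = -933*1/501 = -311/167 ≈ -1.8623)
1227 - 340*g = 1227 - 340*(-311/167) = 1227 + 105740/167 = 310649/167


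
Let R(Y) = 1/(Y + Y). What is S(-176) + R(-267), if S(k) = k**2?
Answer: 16541183/534 ≈ 30976.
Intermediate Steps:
R(Y) = 1/(2*Y)
S(-176) + R(-267) = (-176)**2 + (1/2)/(-267) = 30976 + (1/2)*(-1/267) = 30976 - 1/534 = 16541183/534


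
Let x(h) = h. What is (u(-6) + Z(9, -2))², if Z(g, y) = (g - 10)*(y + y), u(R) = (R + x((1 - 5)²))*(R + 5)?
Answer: 36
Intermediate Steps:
u(R) = (5 + R)*(16 + R) (u(R) = (R + (1 - 5)²)*(R + 5) = (R + (-4)²)*(5 + R) = (R + 16)*(5 + R) = (16 + R)*(5 + R) = (5 + R)*(16 + R))
Z(g, y) = 2*y*(-10 + g) (Z(g, y) = (-10 + g)*(2*y) = 2*y*(-10 + g))
(u(-6) + Z(9, -2))² = ((80 + (-6)² + 21*(-6)) + 2*(-2)*(-10 + 9))² = ((80 + 36 - 126) + 2*(-2)*(-1))² = (-10 + 4)² = (-6)² = 36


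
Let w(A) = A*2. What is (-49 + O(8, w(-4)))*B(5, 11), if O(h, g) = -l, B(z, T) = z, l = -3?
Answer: -230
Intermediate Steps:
w(A) = 2*A
O(h, g) = 3 (O(h, g) = -1*(-3) = 3)
(-49 + O(8, w(-4)))*B(5, 11) = (-49 + 3)*5 = -46*5 = -230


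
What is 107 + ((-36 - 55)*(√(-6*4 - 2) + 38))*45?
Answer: -155503 - 4095*I*√26 ≈ -1.555e+5 - 20881.0*I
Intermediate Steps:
107 + ((-36 - 55)*(√(-6*4 - 2) + 38))*45 = 107 - 91*(√(-24 - 2) + 38)*45 = 107 - 91*(√(-26) + 38)*45 = 107 - 91*(I*√26 + 38)*45 = 107 - 91*(38 + I*√26)*45 = 107 + (-3458 - 91*I*√26)*45 = 107 + (-155610 - 4095*I*√26) = -155503 - 4095*I*√26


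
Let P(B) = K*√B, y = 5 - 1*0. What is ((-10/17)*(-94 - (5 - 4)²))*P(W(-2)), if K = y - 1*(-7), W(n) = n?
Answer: 11400*I*√2/17 ≈ 948.36*I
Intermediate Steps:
y = 5 (y = 5 + 0 = 5)
K = 12 (K = 5 - 1*(-7) = 5 + 7 = 12)
P(B) = 12*√B
((-10/17)*(-94 - (5 - 4)²))*P(W(-2)) = ((-10/17)*(-94 - (5 - 4)²))*(12*√(-2)) = ((-10*1/17)*(-94 - 1*1²))*(12*(I*√2)) = (-10*(-94 - 1*1)/17)*(12*I*√2) = (-10*(-94 - 1)/17)*(12*I*√2) = (-10/17*(-95))*(12*I*√2) = 950*(12*I*√2)/17 = 11400*I*√2/17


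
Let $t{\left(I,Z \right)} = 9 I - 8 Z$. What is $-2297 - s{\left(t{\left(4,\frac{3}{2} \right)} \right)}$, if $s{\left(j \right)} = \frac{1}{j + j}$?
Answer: $- \frac{110257}{48} \approx -2297.0$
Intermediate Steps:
$t{\left(I,Z \right)} = - 8 Z + 9 I$
$s{\left(j \right)} = \frac{1}{2 j}$
$-2297 - s{\left(t{\left(4,\frac{3}{2} \right)} \right)} = -2297 - \frac{1}{2 \left(- 8 \cdot \frac{3}{2} + 9 \cdot 4\right)} = -2297 - \frac{1}{2 \left(- 8 \cdot 3 \cdot \frac{1}{2} + 36\right)} = -2297 - \frac{1}{2 \left(\left(-8\right) \frac{3}{2} + 36\right)} = -2297 - \frac{1}{2 \left(-12 + 36\right)} = -2297 - \frac{1}{2 \cdot 24} = -2297 - \frac{1}{2} \cdot \frac{1}{24} = -2297 - \frac{1}{48} = - \frac{110257}{48}$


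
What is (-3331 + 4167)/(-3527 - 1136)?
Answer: -836/4663 ≈ -0.17928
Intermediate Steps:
(-3331 + 4167)/(-3527 - 1136) = 836/(-4663) = 836*(-1/4663) = -836/4663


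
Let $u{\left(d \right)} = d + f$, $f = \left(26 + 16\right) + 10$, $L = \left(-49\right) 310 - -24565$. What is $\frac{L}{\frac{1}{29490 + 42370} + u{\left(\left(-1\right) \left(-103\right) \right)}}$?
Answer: $\frac{224562500}{3712767} \approx 60.484$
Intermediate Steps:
$L = 9375$ ($L = -15190 + 24565 = 9375$)
$f = 52$ ($f = 42 + 10 = 52$)
$u{\left(d \right)} = 52 + d$ ($u{\left(d \right)} = d + 52 = 52 + d$)
$\frac{L}{\frac{1}{29490 + 42370} + u{\left(\left(-1\right) \left(-103\right) \right)}} = \frac{9375}{\frac{1}{29490 + 42370} + \left(52 - -103\right)} = \frac{9375}{\frac{1}{71860} + \left(52 + 103\right)} = \frac{9375}{\frac{1}{71860} + 155} = \frac{9375}{\frac{11138301}{71860}} = 9375 \cdot \frac{71860}{11138301} = \frac{224562500}{3712767}$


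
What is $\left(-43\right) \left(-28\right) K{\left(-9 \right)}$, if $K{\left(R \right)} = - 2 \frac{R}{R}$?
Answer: $-2408$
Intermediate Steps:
$K{\left(R \right)} = -2$ ($K{\left(R \right)} = \left(-2\right) 1 = -2$)
$\left(-43\right) \left(-28\right) K{\left(-9 \right)} = \left(-43\right) \left(-28\right) \left(-2\right) = 1204 \left(-2\right) = -2408$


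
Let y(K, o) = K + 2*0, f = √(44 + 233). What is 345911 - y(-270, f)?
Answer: 346181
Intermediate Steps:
f = √277 ≈ 16.643
y(K, o) = K (y(K, o) = K + 0 = K)
345911 - y(-270, f) = 345911 - 1*(-270) = 345911 + 270 = 346181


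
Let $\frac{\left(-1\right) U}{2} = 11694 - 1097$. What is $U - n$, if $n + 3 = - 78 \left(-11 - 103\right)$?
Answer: $-30083$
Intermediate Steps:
$U = -21194$ ($U = - 2 \left(11694 - 1097\right) = \left(-2\right) 10597 = -21194$)
$n = 8889$ ($n = -3 - 78 \left(-11 - 103\right) = -3 - -8892 = -3 + 8892 = 8889$)
$U - n = -21194 - 8889 = -30083$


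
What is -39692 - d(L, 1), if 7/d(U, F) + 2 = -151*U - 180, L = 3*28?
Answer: -72953895/1838 ≈ -39692.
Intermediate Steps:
L = 84
d(U, F) = 7/(-182 - 151*U) (d(U, F) = 7/(-2 + (-151*U - 180)) = 7/(-2 + (-180 - 151*U)) = 7/(-182 - 151*U))
-39692 - d(L, 1) = -39692 - (-7)/(182 + 151*84) = -39692 - (-7)/(182 + 12684) = -39692 - (-7)/12866 = -39692 - 1*(-1/1838) = -39692 + 1/1838 = -72953895/1838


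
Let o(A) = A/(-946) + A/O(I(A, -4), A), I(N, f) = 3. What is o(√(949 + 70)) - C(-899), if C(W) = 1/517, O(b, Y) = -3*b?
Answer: -1/517 - 955*√1019/8514 ≈ -3.5825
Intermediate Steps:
o(A) = -955*A/8514 (o(A) = A/(-946) + A/((-3*3)) = A*(-1/946) + A/(-9) = -A/946 + A*(-⅑) = -A/946 - A/9 = -955*A/8514)
C(W) = 1/517
o(√(949 + 70)) - C(-899) = -955*√(949 + 70)/8514 - 1*1/517 = -955*√1019/8514 - 1/517 = -1/517 - 955*√1019/8514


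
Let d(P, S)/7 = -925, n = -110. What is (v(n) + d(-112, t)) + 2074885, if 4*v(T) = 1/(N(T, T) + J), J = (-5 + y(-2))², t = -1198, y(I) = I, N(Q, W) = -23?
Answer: 215114641/104 ≈ 2.0684e+6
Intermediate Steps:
d(P, S) = -6475 (d(P, S) = 7*(-925) = -6475)
J = 49 (J = (-5 - 2)² = (-7)² = 49)
v(T) = 1/104 (v(T) = 1/(4*(-23 + 49)) = (¼)/26 = (¼)*(1/26) = 1/104)
(v(n) + d(-112, t)) + 2074885 = (1/104 - 6475) + 2074885 = -673399/104 + 2074885 = 215114641/104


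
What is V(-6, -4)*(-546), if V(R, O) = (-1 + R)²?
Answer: -26754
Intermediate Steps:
V(-6, -4)*(-546) = (-1 - 6)²*(-546) = (-7)²*(-546) = 49*(-546) = -26754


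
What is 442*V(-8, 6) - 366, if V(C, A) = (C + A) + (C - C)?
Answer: -1250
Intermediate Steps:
V(C, A) = A + C (V(C, A) = (A + C) + 0 = A + C)
442*V(-8, 6) - 366 = 442*(6 - 8) - 366 = 442*(-2) - 366 = -884 - 366 = -1250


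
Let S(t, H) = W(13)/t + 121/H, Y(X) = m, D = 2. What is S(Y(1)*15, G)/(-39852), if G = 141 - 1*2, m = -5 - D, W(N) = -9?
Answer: -1163/48469995 ≈ -2.3994e-5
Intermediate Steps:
m = -7 (m = -5 - 1*2 = -5 - 2 = -7)
Y(X) = -7
G = 139 (G = 141 - 2 = 139)
S(t, H) = -9/t + 121/H
S(Y(1)*15, G)/(-39852) = (-9/((-7*15)) + 121/139)/(-39852) = (-9/(-105) + 121*(1/139))*(-1/39852) = (-9*(-1/105) + 121/139)*(-1/39852) = (3/35 + 121/139)*(-1/39852) = (4652/4865)*(-1/39852) = -1163/48469995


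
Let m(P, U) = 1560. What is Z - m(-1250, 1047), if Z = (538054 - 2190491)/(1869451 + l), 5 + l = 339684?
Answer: -3447895237/2209130 ≈ -1560.7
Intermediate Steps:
l = 339679 (l = -5 + 339684 = 339679)
Z = -1652437/2209130 (Z = (538054 - 2190491)/(1869451 + 339679) = -1652437/2209130 ≈ -0.74800)
Z - m(-1250, 1047) = -1652437/2209130 - 1*1560 = -1652437/2209130 - 1560 = -3447895237/2209130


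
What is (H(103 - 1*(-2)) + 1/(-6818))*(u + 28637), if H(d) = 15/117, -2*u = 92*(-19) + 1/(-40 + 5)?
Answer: 70341568321/18613140 ≈ 3779.1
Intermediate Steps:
u = 61181/70 (u = -(92*(-19) + 1/(-40 + 5))/2 = -(-1748 + 1/(-35))/2 = -(-1748 - 1/35)/2 = -½*(-61181/35) = 61181/70 ≈ 874.01)
H(d) = 5/39 (H(d) = 15*(1/117) = 5/39)
(H(103 - 1*(-2)) + 1/(-6818))*(u + 28637) = (5/39 + 1/(-6818))*(61181/70 + 28637) = (5/39 - 1/6818)*(2065771/70) = (34051/265902)*(2065771/70) = 70341568321/18613140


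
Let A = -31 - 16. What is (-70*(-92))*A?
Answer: -302680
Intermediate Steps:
A = -47
(-70*(-92))*A = -70*(-92)*(-47) = 6440*(-47) = -302680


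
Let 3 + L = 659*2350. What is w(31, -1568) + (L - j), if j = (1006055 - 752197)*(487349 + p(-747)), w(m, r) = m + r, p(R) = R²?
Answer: -265370944054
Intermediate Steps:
L = 1548647 (L = -3 + 659*2350 = -3 + 1548650 = 1548647)
j = 265372491164 (j = (1006055 - 752197)*(487349 + (-747)²) = 253858*(487349 + 558009) = 253858*1045358 = 265372491164)
w(31, -1568) + (L - j) = (31 - 1568) + (1548647 - 1*265372491164) = -1537 + (1548647 - 265372491164) = -1537 - 265370942517 = -265370944054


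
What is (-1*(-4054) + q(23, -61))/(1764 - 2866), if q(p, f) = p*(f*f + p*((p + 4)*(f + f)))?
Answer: 1652889/1102 ≈ 1499.9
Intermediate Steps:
q(p, f) = p*(f² + 2*f*p*(4 + p)) (q(p, f) = p*(f² + p*((4 + p)*(2*f))) = p*(f² + p*(2*f*(4 + p))) = p*(f² + 2*f*p*(4 + p)))
(-1*(-4054) + q(23, -61))/(1764 - 2866) = (-1*(-4054) - 61*23*(-61 + 2*23² + 8*23))/(1764 - 2866) = (4054 - 61*23*(-61 + 2*529 + 184))/(-1102) = (4054 - 61*23*(-61 + 1058 + 184))*(-1/1102) = (4054 - 61*23*1181)*(-1/1102) = (4054 - 1656943)*(-1/1102) = -1652889*(-1/1102) = 1652889/1102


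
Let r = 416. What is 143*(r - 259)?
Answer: 22451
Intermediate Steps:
143*(r - 259) = 143*(416 - 259) = 143*157 = 22451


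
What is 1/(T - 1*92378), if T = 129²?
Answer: -1/75737 ≈ -1.3204e-5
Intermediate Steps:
T = 16641
1/(T - 1*92378) = 1/(16641 - 1*92378) = 1/(16641 - 92378) = 1/(-75737) = -1/75737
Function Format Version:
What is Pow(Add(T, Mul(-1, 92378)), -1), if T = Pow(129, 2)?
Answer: Rational(-1, 75737) ≈ -1.3204e-5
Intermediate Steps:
T = 16641
Pow(Add(T, Mul(-1, 92378)), -1) = Pow(Add(16641, Mul(-1, 92378)), -1) = Pow(Add(16641, -92378), -1) = Pow(-75737, -1) = Rational(-1, 75737)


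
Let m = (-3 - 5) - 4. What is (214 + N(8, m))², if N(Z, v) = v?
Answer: 40804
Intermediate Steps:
m = -12 (m = -8 - 4 = -12)
(214 + N(8, m))² = (214 - 12)² = 202² = 40804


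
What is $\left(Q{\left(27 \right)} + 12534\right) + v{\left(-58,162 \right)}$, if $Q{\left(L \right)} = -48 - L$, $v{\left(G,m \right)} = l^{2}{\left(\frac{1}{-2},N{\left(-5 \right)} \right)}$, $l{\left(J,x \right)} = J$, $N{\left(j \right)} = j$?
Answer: $\frac{49837}{4} \approx 12459.0$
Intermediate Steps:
$v{\left(G,m \right)} = \frac{1}{4}$ ($v{\left(G,m \right)} = \left(\frac{1}{-2}\right)^{2} = \left(- \frac{1}{2}\right)^{2} = \frac{1}{4}$)
$\left(Q{\left(27 \right)} + 12534\right) + v{\left(-58,162 \right)} = \left(\left(-48 - 27\right) + 12534\right) + \frac{1}{4} = \left(-75 + 12534\right) + \frac{1}{4} = 12459 + \frac{1}{4} = \frac{49837}{4}$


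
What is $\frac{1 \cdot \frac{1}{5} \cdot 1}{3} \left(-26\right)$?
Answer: $- \frac{26}{15} \approx -1.7333$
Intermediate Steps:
$\frac{1 \cdot \frac{1}{5} \cdot 1}{3} \left(-26\right) = 1 \cdot \frac{1}{5} \cdot 1 \cdot \frac{1}{3} \left(-26\right) = \frac{1}{5} \cdot 1 \cdot \frac{1}{3} \left(-26\right) = \frac{1}{5} \cdot \frac{1}{3} \left(-26\right) = \frac{1}{15} \left(-26\right) = - \frac{26}{15}$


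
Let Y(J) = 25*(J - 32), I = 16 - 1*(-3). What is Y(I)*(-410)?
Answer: 133250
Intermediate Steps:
I = 19 (I = 16 + 3 = 19)
Y(J) = -800 + 25*J (Y(J) = 25*(-32 + J) = -800 + 25*J)
Y(I)*(-410) = (-800 + 25*19)*(-410) = (-800 + 475)*(-410) = -325*(-410) = 133250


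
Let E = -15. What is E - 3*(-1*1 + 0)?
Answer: -12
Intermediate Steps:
E - 3*(-1*1 + 0) = -15 - 3*(-1*1 + 0) = -15 - 3*(-1 + 0) = -15 - 3*(-1) = -15 + 3 = -12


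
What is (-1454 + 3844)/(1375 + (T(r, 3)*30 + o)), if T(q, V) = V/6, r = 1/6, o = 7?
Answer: 2390/1397 ≈ 1.7108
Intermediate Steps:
r = 1/6 ≈ 0.16667
T(q, V) = V/6 (T(q, V) = V*(1/6) = V/6)
(-1454 + 3844)/(1375 + (T(r, 3)*30 + o)) = (-1454 + 3844)/(1375 + (((1/6)*3)*30 + 7)) = 2390/(1375 + ((1/2)*30 + 7)) = 2390/(1375 + (15 + 7)) = 2390/(1375 + 22) = 2390/1397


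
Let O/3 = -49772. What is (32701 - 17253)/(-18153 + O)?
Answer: -15448/167469 ≈ -0.092244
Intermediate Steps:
O = -149316 (O = 3*(-49772) = -149316)
(32701 - 17253)/(-18153 + O) = (32701 - 17253)/(-18153 - 149316) = 15448/(-167469) = 15448*(-1/167469) = -15448/167469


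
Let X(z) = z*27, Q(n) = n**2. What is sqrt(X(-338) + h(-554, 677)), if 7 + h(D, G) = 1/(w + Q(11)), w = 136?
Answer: 2*I*sqrt(150806315)/257 ≈ 95.567*I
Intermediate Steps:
X(z) = 27*z
h(D, G) = -1798/257 (h(D, G) = -7 + 1/(136 + 11**2) = -7 + 1/(136 + 121) = -7 + 1/257 = -1798/257)
sqrt(X(-338) + h(-554, 677)) = sqrt(27*(-338) - 1798/257) = sqrt(-9126 - 1798/257) = sqrt(-2347180/257) = 2*I*sqrt(150806315)/257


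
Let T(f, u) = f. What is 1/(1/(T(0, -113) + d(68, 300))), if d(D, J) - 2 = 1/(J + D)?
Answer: 737/368 ≈ 2.0027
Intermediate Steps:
d(D, J) = 2 + 1/(D + J) (d(D, J) = 2 + 1/(J + D) = 2 + 1/(D + J))
1/(1/(T(0, -113) + d(68, 300))) = 1/(1/(0 + (1 + 2*68 + 2*300)/(68 + 300))) = 1/(1/(0 + (1 + 136 + 600)/368)) = 1/(1/(0 + (1/368)*737)) = 1/(1/(0 + 737/368)) = 1/(1/(737/368)) = 1/(368/737) = 737/368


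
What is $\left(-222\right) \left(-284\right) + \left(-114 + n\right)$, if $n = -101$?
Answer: $62833$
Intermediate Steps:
$\left(-222\right) \left(-284\right) + \left(-114 + n\right) = \left(-222\right) \left(-284\right) - 215 = 63048 - 215 = 62833$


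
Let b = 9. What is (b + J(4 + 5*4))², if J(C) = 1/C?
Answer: 47089/576 ≈ 81.752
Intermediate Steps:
(b + J(4 + 5*4))² = (9 + 1/(4 + 5*4))² = (9 + 1/(4 + 20))² = (9 + 1/24)² = (217/24)² = 47089/576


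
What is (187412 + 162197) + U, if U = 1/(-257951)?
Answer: 90181991158/257951 ≈ 3.4961e+5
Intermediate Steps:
U = -1/257951 ≈ -3.8767e-6
(187412 + 162197) + U = (187412 + 162197) - 1/257951 = 349609 - 1/257951 = 90181991158/257951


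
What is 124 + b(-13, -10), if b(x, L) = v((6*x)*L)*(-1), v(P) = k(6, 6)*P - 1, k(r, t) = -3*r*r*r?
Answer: 505565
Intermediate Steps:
k(r, t) = -3*r³ (k(r, t) = -3*r²*r = -3*r³)
v(P) = -1 - 648*P (v(P) = (-3*6³)*P - 1 = (-3*216)*P - 1 = -648*P - 1 = -1 - 648*P)
b(x, L) = 1 + 3888*L*x (b(x, L) = (-1 - 648*6*x*L)*(-1) = (-1 - 3888*L*x)*(-1) = 1 + 3888*L*x)
124 + b(-13, -10) = 124 + (1 + 3888*(-10)*(-13)) = 124 + (1 + 505440) = 124 + 505441 = 505565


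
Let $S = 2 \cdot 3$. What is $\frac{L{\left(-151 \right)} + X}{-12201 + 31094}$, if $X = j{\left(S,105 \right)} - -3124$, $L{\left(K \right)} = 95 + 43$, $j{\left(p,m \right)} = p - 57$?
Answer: $\frac{3211}{18893} \approx 0.16996$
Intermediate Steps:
$S = 6$
$j{\left(p,m \right)} = -57 + p$ ($j{\left(p,m \right)} = p - 57 = -57 + p$)
$L{\left(K \right)} = 138$
$X = 3073$ ($X = \left(-57 + 6\right) - -3124 = -51 + 3124 = 3073$)
$\frac{L{\left(-151 \right)} + X}{-12201 + 31094} = \frac{138 + 3073}{-12201 + 31094} = \frac{3211}{18893}$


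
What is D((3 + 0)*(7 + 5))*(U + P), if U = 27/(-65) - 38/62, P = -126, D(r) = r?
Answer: -9214632/2015 ≈ -4573.0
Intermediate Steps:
U = -2072/2015 (U = 27*(-1/65) - 38*1/62 = -27/65 - 19/31 = -2072/2015 ≈ -1.0283)
D((3 + 0)*(7 + 5))*(U + P) = ((3 + 0)*(7 + 5))*(-2072/2015 - 126) = (3*12)*(-255962/2015) = 36*(-255962/2015) = -9214632/2015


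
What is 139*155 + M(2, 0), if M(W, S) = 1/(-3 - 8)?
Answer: 236994/11 ≈ 21545.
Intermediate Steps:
M(W, S) = -1/11 (M(W, S) = 1/(-11) = -1/11)
139*155 + M(2, 0) = 139*155 - 1/11 = 21545 - 1/11 = 236994/11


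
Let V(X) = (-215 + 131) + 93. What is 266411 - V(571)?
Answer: 266402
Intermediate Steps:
V(X) = 9 (V(X) = -84 + 93 = 9)
266411 - V(571) = 266411 - 1*9 = 266411 - 9 = 266402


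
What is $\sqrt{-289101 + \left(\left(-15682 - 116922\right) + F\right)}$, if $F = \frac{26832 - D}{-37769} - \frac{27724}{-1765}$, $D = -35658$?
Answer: $\frac{i \sqrt{1873935633019606238415}}{66662285} \approx 649.38 i$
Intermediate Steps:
$F = \frac{936812906}{66662285}$ ($F = \frac{26832 - -35658}{-37769} - \frac{27724}{-1765} = \left(26832 + 35658\right) \left(- \frac{1}{37769}\right) - - \frac{27724}{1765} = 62490 \left(- \frac{1}{37769}\right) + \frac{27724}{1765} = - \frac{62490}{37769} + \frac{27724}{1765} = \frac{936812906}{66662285} \approx 14.053$)
$\sqrt{-289101 + \left(\left(-15682 - 116922\right) + F\right)} = \sqrt{-289101 + \left(\left(-15682 - 116922\right) + \frac{936812906}{66662285}\right)} = \sqrt{-289101 + \left(-132604 + \frac{936812906}{66662285}\right)} = \sqrt{-289101 - \frac{8838748827234}{66662285}} = \sqrt{- \frac{28110882083019}{66662285}} = \frac{i \sqrt{1873935633019606238415}}{66662285}$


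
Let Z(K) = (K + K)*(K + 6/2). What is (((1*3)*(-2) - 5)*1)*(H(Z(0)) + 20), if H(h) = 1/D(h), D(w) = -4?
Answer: -869/4 ≈ -217.25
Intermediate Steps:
Z(K) = 2*K*(3 + K) (Z(K) = (2*K)*(K + 6*(½)) = (2*K)*(K + 3) = (2*K)*(3 + K) = 2*K*(3 + K))
H(h) = -¼ (H(h) = 1/(-4) = -¼)
(((1*3)*(-2) - 5)*1)*(H(Z(0)) + 20) = (((1*3)*(-2) - 5)*1)*(-¼ + 20) = ((3*(-2) - 5)*1)*(79/4) = ((-6 - 5)*1)*(79/4) = -11*1*(79/4) = -11*79/4 = -869/4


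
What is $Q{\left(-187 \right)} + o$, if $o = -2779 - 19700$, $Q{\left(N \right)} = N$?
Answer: $-22666$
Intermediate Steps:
$o = -22479$ ($o = -2779 - 19700 = -22479$)
$Q{\left(-187 \right)} + o = -187 - 22479 = -22666$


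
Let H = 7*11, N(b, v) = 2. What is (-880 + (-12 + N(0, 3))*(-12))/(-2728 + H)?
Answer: 760/2651 ≈ 0.28668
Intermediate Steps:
H = 77
(-880 + (-12 + N(0, 3))*(-12))/(-2728 + H) = (-880 + (-12 + 2)*(-12))/(-2728 + 77) = (-880 - 10*(-12))/(-2651) = (-880 + 120)*(-1/2651) = -760*(-1/2651) = 760/2651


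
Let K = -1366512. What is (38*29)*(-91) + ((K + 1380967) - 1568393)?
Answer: -1654220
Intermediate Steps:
(38*29)*(-91) + ((K + 1380967) - 1568393) = (38*29)*(-91) + ((-1366512 + 1380967) - 1568393) = 1102*(-91) + (14455 - 1568393) = -100282 - 1553938 = -1654220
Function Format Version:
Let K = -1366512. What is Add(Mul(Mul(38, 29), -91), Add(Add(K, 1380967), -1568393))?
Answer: -1654220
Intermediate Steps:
Add(Mul(Mul(38, 29), -91), Add(Add(K, 1380967), -1568393)) = Add(Mul(Mul(38, 29), -91), Add(Add(-1366512, 1380967), -1568393)) = Add(Mul(1102, -91), Add(14455, -1568393)) = Add(-100282, -1553938) = -1654220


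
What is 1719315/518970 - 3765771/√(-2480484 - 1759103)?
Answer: 114621/34598 + 3765771*I*√4239587/4239587 ≈ 3.3129 + 1828.9*I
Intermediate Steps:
1719315/518970 - 3765771/√(-2480484 - 1759103) = 1719315*(1/518970) - 3765771*(-I*√4239587/4239587) = 114621/34598 - 3765771*(-I*√4239587/4239587) = 114621/34598 - (-3765771)*I*√4239587/4239587 = 114621/34598 + 3765771*I*√4239587/4239587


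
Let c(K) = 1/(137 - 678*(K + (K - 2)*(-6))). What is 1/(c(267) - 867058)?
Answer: -897131/777864610597 ≈ -1.1533e-6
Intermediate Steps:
c(K) = 1/(-7999 + 3390*K) (c(K) = 1/(137 - 678*(K + (-2 + K)*(-6))) = 1/(137 - 678*(K + (12 - 6*K))) = 1/(137 - 678*(12 - 5*K)) = 1/(137 + (-8136 + 3390*K)) = 1/(-7999 + 3390*K))
1/(c(267) - 867058) = 1/(1/(-7999 + 3390*267) - 867058) = 1/(1/(-7999 + 905130) - 867058) = 1/(1/897131 - 867058) = 1/(-777864610597/897131) = -897131/777864610597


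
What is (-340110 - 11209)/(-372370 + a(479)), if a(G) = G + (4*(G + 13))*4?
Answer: 351319/364019 ≈ 0.96511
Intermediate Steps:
a(G) = 208 + 17*G (a(G) = G + (4*(13 + G))*4 = G + (52 + 4*G)*4 = G + (208 + 16*G) = 208 + 17*G)
(-340110 - 11209)/(-372370 + a(479)) = (-340110 - 11209)/(-372370 + (208 + 17*479)) = -351319/(-372370 + (208 + 8143)) = -351319/(-372370 + 8351) = -351319/(-364019) = -351319*(-1/364019) = 351319/364019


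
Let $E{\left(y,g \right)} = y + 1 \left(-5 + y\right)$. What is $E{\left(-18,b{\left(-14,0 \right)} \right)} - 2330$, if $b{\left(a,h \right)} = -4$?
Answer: $-2371$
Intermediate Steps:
$E{\left(y,g \right)} = -5 + 2 y$ ($E{\left(y,g \right)} = y + \left(-5 + y\right) = -5 + 2 y$)
$E{\left(-18,b{\left(-14,0 \right)} \right)} - 2330 = \left(-5 + 2 \left(-18\right)\right) - 2330 = \left(-5 - 36\right) - 2330 = -41 - 2330 = -2371$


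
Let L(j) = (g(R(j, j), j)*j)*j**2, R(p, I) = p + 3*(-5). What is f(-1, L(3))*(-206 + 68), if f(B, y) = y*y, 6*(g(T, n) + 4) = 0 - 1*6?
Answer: -2515050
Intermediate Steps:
R(p, I) = -15 + p (R(p, I) = p - 15 = -15 + p)
g(T, n) = -5 (g(T, n) = -4 + (0 - 1*6)/6 = -4 + (0 - 6)/6 = -4 + (1/6)*(-6) = -4 - 1 = -5)
L(j) = -5*j**3 (L(j) = (-5*j)*j**2 = -5*j**3)
f(B, y) = y**2
f(-1, L(3))*(-206 + 68) = (-5*3**3)**2*(-206 + 68) = (-5*27)**2*(-138) = (-135)**2*(-138) = 18225*(-138) = -2515050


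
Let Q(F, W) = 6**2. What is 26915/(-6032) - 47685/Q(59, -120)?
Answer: -24050405/18096 ≈ -1329.0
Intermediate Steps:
Q(F, W) = 36
26915/(-6032) - 47685/Q(59, -120) = 26915/(-6032) - 47685/36 = 26915*(-1/6032) - 47685*1/36 = -26915/6032 - 15895/12 = -24050405/18096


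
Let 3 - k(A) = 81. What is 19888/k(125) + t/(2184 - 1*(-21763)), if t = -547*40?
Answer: -238982288/933933 ≈ -255.89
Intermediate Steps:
t = -21880
k(A) = -78 (k(A) = 3 - 1*81 = 3 - 81 = -78)
19888/k(125) + t/(2184 - 1*(-21763)) = 19888/(-78) - 21880/(2184 - 1*(-21763)) = 19888*(-1/78) - 21880/(2184 + 21763) = -9944/39 - 21880/23947 = -238982288/933933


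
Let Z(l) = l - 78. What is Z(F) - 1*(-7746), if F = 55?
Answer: 7723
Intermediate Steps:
Z(l) = -78 + l
Z(F) - 1*(-7746) = (-78 + 55) - 1*(-7746) = -23 + 7746 = 7723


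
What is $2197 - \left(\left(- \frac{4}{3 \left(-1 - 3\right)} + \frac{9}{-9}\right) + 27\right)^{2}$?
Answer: $\frac{13532}{9} \approx 1503.6$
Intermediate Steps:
$2197 - \left(\left(- \frac{4}{3 \left(-1 - 3\right)} + \frac{9}{-9}\right) + 27\right)^{2} = 2197 - \left(\left(- \frac{4}{3 \left(-4\right)} + 9 \left(- \frac{1}{9}\right)\right) + 27\right)^{2} = 2197 - \left(\left(- \frac{4}{-12} - 1\right) + 27\right)^{2} = 2197 - \left(\left(\left(-4\right) \left(- \frac{1}{12}\right) - 1\right) + 27\right)^{2} = 2197 - \left(\left(\frac{1}{3} - 1\right) + 27\right)^{2} = 2197 - \left(- \frac{2}{3} + 27\right)^{2} = 2197 - \left(\frac{79}{3}\right)^{2} = 2197 - \frac{6241}{9} = \frac{13532}{9}$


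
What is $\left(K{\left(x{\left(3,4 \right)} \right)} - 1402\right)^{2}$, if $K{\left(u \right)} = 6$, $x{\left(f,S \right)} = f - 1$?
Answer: $1948816$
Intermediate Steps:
$x{\left(f,S \right)} = -1 + f$
$\left(K{\left(x{\left(3,4 \right)} \right)} - 1402\right)^{2} = \left(6 - 1402\right)^{2} = \left(-1396\right)^{2} = 1948816$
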